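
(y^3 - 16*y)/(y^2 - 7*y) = (y^2 - 16)/(y - 7)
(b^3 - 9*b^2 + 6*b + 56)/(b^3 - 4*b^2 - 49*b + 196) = (b + 2)/(b + 7)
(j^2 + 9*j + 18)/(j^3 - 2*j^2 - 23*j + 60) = (j^2 + 9*j + 18)/(j^3 - 2*j^2 - 23*j + 60)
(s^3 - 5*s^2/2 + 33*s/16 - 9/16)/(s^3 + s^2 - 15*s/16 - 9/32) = 2*(4*s^2 - 7*s + 3)/(8*s^2 + 14*s + 3)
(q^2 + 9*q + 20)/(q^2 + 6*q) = (q^2 + 9*q + 20)/(q*(q + 6))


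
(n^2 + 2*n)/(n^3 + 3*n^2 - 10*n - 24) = n/(n^2 + n - 12)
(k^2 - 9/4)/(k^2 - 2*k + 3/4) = (2*k + 3)/(2*k - 1)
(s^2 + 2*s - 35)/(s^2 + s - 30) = (s + 7)/(s + 6)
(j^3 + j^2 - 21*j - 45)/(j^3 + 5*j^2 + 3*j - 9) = (j - 5)/(j - 1)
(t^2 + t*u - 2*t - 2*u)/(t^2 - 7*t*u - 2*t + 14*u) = (t + u)/(t - 7*u)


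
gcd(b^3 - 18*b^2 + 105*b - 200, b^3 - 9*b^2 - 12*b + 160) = b^2 - 13*b + 40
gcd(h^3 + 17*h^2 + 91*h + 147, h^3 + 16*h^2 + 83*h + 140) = h + 7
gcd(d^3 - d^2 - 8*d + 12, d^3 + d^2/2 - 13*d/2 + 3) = d^2 + d - 6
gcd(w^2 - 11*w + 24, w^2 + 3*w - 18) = w - 3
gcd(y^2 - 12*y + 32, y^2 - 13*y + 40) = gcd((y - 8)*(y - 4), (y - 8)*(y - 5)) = y - 8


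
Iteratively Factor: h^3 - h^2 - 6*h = (h + 2)*(h^2 - 3*h) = (h - 3)*(h + 2)*(h)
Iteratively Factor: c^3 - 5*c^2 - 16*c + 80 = (c - 5)*(c^2 - 16) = (c - 5)*(c - 4)*(c + 4)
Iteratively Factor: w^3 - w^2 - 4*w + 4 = (w + 2)*(w^2 - 3*w + 2) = (w - 1)*(w + 2)*(w - 2)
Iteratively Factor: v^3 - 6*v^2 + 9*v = (v - 3)*(v^2 - 3*v) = v*(v - 3)*(v - 3)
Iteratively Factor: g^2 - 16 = (g - 4)*(g + 4)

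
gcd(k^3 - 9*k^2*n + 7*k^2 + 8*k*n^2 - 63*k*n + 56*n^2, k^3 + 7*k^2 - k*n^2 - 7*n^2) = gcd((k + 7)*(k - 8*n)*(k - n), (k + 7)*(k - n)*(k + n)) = k^2 - k*n + 7*k - 7*n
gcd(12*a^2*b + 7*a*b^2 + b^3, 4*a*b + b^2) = 4*a*b + b^2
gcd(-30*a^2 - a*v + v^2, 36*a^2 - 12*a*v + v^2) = -6*a + v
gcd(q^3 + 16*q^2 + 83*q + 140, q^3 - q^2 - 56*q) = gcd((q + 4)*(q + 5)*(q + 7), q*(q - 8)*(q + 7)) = q + 7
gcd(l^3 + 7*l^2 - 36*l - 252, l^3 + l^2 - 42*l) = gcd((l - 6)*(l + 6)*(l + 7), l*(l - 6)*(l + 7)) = l^2 + l - 42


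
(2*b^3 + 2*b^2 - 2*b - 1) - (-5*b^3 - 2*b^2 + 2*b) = 7*b^3 + 4*b^2 - 4*b - 1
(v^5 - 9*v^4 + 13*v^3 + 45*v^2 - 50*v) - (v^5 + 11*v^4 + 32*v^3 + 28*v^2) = -20*v^4 - 19*v^3 + 17*v^2 - 50*v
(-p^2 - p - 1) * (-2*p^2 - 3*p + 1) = 2*p^4 + 5*p^3 + 4*p^2 + 2*p - 1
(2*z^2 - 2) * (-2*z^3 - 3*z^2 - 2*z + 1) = -4*z^5 - 6*z^4 + 8*z^2 + 4*z - 2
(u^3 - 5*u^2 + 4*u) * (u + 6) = u^4 + u^3 - 26*u^2 + 24*u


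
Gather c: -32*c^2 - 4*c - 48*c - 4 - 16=-32*c^2 - 52*c - 20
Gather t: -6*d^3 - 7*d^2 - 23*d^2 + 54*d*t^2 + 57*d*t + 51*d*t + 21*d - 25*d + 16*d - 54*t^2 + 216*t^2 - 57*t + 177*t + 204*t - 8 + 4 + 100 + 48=-6*d^3 - 30*d^2 + 12*d + t^2*(54*d + 162) + t*(108*d + 324) + 144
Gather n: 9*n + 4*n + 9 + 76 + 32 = 13*n + 117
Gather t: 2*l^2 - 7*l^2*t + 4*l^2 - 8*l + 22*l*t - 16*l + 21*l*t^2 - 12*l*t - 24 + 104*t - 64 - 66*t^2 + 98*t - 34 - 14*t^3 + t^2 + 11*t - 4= 6*l^2 - 24*l - 14*t^3 + t^2*(21*l - 65) + t*(-7*l^2 + 10*l + 213) - 126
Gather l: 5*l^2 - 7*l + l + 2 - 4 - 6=5*l^2 - 6*l - 8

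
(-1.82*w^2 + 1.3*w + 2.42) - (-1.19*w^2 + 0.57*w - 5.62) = -0.63*w^2 + 0.73*w + 8.04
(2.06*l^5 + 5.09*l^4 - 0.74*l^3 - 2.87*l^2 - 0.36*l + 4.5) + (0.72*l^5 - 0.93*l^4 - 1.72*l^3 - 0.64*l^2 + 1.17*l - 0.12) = 2.78*l^5 + 4.16*l^4 - 2.46*l^3 - 3.51*l^2 + 0.81*l + 4.38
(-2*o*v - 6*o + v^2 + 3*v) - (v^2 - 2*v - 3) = -2*o*v - 6*o + 5*v + 3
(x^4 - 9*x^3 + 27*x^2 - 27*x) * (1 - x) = -x^5 + 10*x^4 - 36*x^3 + 54*x^2 - 27*x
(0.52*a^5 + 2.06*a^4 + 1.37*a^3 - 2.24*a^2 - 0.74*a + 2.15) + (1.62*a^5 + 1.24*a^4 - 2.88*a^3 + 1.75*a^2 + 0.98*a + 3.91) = 2.14*a^5 + 3.3*a^4 - 1.51*a^3 - 0.49*a^2 + 0.24*a + 6.06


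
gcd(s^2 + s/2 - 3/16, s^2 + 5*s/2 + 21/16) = s + 3/4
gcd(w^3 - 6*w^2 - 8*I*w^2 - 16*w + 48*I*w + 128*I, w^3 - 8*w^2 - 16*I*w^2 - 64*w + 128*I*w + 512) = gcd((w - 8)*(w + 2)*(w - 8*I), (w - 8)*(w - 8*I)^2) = w^2 + w*(-8 - 8*I) + 64*I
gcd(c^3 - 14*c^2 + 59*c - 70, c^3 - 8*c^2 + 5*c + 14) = c^2 - 9*c + 14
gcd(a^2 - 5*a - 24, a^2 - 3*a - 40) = a - 8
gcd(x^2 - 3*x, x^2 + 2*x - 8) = 1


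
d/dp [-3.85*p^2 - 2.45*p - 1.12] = -7.7*p - 2.45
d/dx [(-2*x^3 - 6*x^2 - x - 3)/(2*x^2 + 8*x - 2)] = (-2*x^4 - 16*x^3 - 17*x^2 + 18*x + 13)/(2*(x^4 + 8*x^3 + 14*x^2 - 8*x + 1))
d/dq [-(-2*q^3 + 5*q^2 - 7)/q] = 4*q - 5 - 7/q^2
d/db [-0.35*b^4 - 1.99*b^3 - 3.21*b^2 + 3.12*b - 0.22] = -1.4*b^3 - 5.97*b^2 - 6.42*b + 3.12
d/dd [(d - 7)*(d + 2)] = 2*d - 5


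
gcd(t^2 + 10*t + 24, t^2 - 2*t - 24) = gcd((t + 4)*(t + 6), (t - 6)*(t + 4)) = t + 4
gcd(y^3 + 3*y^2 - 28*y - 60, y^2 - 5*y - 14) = y + 2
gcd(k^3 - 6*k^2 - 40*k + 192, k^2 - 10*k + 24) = k - 4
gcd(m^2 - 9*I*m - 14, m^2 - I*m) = 1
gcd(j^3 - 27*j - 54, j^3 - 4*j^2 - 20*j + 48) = j - 6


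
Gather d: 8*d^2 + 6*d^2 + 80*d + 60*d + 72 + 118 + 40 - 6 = 14*d^2 + 140*d + 224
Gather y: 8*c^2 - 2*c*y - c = 8*c^2 - 2*c*y - c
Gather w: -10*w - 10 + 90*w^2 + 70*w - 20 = 90*w^2 + 60*w - 30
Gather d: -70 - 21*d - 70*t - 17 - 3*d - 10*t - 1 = -24*d - 80*t - 88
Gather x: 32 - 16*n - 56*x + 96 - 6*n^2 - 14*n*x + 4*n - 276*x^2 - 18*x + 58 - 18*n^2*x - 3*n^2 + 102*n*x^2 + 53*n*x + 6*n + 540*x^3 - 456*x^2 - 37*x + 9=-9*n^2 - 6*n + 540*x^3 + x^2*(102*n - 732) + x*(-18*n^2 + 39*n - 111) + 195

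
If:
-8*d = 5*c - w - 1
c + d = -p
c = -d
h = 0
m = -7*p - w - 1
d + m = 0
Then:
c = 0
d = 0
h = 0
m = 0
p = 0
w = -1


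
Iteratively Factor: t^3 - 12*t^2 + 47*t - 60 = (t - 3)*(t^2 - 9*t + 20) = (t - 4)*(t - 3)*(t - 5)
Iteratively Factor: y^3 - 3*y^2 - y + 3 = (y + 1)*(y^2 - 4*y + 3) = (y - 3)*(y + 1)*(y - 1)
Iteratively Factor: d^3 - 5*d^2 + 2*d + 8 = (d - 4)*(d^2 - d - 2) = (d - 4)*(d - 2)*(d + 1)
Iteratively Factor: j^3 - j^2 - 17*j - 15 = (j - 5)*(j^2 + 4*j + 3) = (j - 5)*(j + 3)*(j + 1)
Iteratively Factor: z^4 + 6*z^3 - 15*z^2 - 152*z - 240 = (z + 3)*(z^3 + 3*z^2 - 24*z - 80) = (z + 3)*(z + 4)*(z^2 - z - 20) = (z - 5)*(z + 3)*(z + 4)*(z + 4)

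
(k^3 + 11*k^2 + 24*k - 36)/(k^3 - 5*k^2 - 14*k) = (-k^3 - 11*k^2 - 24*k + 36)/(k*(-k^2 + 5*k + 14))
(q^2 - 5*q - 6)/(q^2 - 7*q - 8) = (q - 6)/(q - 8)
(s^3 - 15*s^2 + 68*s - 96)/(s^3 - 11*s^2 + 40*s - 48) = (s - 8)/(s - 4)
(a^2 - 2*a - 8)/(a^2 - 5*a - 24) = (-a^2 + 2*a + 8)/(-a^2 + 5*a + 24)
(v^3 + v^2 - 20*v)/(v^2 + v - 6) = v*(v^2 + v - 20)/(v^2 + v - 6)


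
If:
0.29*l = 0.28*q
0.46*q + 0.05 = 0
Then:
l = -0.10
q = -0.11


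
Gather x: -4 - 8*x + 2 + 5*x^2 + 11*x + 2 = 5*x^2 + 3*x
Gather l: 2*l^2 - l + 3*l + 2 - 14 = 2*l^2 + 2*l - 12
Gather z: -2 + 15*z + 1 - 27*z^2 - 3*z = -27*z^2 + 12*z - 1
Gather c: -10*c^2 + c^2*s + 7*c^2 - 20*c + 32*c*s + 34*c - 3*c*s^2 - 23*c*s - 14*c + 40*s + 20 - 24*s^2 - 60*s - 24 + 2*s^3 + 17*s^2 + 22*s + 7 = c^2*(s - 3) + c*(-3*s^2 + 9*s) + 2*s^3 - 7*s^2 + 2*s + 3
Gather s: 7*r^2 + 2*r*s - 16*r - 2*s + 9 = 7*r^2 - 16*r + s*(2*r - 2) + 9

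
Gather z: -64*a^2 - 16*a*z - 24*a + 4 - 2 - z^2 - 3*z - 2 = -64*a^2 - 24*a - z^2 + z*(-16*a - 3)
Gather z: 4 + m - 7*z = m - 7*z + 4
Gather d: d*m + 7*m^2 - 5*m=d*m + 7*m^2 - 5*m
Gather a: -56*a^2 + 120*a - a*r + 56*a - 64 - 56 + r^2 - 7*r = -56*a^2 + a*(176 - r) + r^2 - 7*r - 120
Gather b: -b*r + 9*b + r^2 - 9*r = b*(9 - r) + r^2 - 9*r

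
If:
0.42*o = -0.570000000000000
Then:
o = -1.36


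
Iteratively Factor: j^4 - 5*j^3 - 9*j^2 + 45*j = (j + 3)*(j^3 - 8*j^2 + 15*j) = (j - 5)*(j + 3)*(j^2 - 3*j) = (j - 5)*(j - 3)*(j + 3)*(j)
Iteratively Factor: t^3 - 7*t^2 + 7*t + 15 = (t - 5)*(t^2 - 2*t - 3) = (t - 5)*(t + 1)*(t - 3)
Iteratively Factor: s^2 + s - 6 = (s - 2)*(s + 3)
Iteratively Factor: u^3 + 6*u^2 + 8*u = (u)*(u^2 + 6*u + 8) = u*(u + 4)*(u + 2)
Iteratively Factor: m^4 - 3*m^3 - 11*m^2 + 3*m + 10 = (m + 2)*(m^3 - 5*m^2 - m + 5) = (m - 5)*(m + 2)*(m^2 - 1) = (m - 5)*(m + 1)*(m + 2)*(m - 1)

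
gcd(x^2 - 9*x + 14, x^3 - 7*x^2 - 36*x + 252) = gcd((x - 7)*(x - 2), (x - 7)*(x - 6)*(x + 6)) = x - 7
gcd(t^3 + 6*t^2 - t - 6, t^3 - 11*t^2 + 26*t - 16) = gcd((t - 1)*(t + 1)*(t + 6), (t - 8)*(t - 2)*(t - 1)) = t - 1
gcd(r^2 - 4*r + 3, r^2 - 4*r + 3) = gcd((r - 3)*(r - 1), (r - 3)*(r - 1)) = r^2 - 4*r + 3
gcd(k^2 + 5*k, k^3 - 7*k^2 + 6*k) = k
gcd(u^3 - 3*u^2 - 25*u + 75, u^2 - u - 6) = u - 3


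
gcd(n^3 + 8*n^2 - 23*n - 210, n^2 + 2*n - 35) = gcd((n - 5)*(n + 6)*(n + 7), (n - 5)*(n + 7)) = n^2 + 2*n - 35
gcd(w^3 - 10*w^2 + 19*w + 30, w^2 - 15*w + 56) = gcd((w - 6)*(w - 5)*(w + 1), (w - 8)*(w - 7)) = 1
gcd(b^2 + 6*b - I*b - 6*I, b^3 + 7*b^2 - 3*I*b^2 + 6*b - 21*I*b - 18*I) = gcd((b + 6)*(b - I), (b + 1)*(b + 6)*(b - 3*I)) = b + 6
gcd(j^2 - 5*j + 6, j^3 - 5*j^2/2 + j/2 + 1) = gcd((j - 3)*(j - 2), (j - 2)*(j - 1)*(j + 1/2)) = j - 2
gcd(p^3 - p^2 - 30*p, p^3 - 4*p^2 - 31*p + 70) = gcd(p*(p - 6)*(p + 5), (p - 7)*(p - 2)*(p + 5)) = p + 5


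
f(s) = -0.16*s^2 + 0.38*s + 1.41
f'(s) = 0.38 - 0.32*s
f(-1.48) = 0.50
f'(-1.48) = 0.85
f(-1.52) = 0.46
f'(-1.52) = 0.87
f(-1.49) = 0.49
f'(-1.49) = 0.86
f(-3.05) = -1.24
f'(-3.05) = 1.36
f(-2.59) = -0.65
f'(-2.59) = 1.21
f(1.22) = 1.64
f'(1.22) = -0.01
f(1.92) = 1.55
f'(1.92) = -0.23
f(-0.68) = 1.08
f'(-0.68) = 0.60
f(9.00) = -8.13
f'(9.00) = -2.50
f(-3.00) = -1.17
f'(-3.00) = 1.34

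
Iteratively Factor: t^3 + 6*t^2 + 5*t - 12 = (t + 3)*(t^2 + 3*t - 4) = (t - 1)*(t + 3)*(t + 4)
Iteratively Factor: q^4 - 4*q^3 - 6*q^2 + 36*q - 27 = (q - 3)*(q^3 - q^2 - 9*q + 9) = (q - 3)*(q + 3)*(q^2 - 4*q + 3) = (q - 3)*(q - 1)*(q + 3)*(q - 3)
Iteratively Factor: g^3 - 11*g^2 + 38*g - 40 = (g - 4)*(g^2 - 7*g + 10) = (g - 5)*(g - 4)*(g - 2)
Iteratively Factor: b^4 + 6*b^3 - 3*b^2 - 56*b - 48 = (b + 1)*(b^3 + 5*b^2 - 8*b - 48) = (b - 3)*(b + 1)*(b^2 + 8*b + 16) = (b - 3)*(b + 1)*(b + 4)*(b + 4)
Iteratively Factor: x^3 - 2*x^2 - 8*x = (x)*(x^2 - 2*x - 8) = x*(x + 2)*(x - 4)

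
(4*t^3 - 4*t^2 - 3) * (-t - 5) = -4*t^4 - 16*t^3 + 20*t^2 + 3*t + 15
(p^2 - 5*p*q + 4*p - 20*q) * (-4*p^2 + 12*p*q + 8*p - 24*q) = -4*p^4 + 32*p^3*q - 8*p^3 - 60*p^2*q^2 + 64*p^2*q + 32*p^2 - 120*p*q^2 - 256*p*q + 480*q^2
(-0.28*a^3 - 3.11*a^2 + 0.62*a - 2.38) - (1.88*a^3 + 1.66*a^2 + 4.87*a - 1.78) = -2.16*a^3 - 4.77*a^2 - 4.25*a - 0.6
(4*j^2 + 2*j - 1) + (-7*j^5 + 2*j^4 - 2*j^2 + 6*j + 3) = -7*j^5 + 2*j^4 + 2*j^2 + 8*j + 2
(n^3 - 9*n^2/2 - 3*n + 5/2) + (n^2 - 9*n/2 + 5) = n^3 - 7*n^2/2 - 15*n/2 + 15/2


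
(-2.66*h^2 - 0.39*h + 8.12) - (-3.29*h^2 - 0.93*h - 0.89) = 0.63*h^2 + 0.54*h + 9.01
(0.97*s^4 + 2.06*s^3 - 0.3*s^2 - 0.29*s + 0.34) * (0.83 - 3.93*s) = -3.8121*s^5 - 7.2907*s^4 + 2.8888*s^3 + 0.8907*s^2 - 1.5769*s + 0.2822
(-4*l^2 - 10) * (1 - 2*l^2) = 8*l^4 + 16*l^2 - 10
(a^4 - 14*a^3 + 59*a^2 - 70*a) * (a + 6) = a^5 - 8*a^4 - 25*a^3 + 284*a^2 - 420*a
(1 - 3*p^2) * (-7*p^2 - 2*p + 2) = 21*p^4 + 6*p^3 - 13*p^2 - 2*p + 2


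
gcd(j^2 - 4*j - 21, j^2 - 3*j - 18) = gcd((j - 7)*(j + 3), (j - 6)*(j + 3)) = j + 3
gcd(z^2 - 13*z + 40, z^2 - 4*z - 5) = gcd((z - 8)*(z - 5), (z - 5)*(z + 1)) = z - 5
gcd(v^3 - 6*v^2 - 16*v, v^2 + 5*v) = v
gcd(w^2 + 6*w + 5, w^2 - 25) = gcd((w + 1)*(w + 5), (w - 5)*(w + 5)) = w + 5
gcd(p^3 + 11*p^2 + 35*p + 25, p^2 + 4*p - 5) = p + 5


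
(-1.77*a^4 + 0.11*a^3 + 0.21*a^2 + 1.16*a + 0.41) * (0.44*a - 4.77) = -0.7788*a^5 + 8.4913*a^4 - 0.4323*a^3 - 0.4913*a^2 - 5.3528*a - 1.9557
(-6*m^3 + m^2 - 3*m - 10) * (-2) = 12*m^3 - 2*m^2 + 6*m + 20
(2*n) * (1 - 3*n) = -6*n^2 + 2*n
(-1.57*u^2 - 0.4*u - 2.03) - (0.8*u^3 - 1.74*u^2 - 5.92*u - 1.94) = -0.8*u^3 + 0.17*u^2 + 5.52*u - 0.0899999999999999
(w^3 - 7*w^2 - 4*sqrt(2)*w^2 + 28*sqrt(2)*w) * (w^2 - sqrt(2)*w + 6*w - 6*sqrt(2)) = w^5 - 5*sqrt(2)*w^4 - w^4 - 34*w^3 + 5*sqrt(2)*w^3 - 8*w^2 + 210*sqrt(2)*w^2 - 336*w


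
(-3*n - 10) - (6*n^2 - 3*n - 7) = -6*n^2 - 3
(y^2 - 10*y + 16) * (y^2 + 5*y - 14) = y^4 - 5*y^3 - 48*y^2 + 220*y - 224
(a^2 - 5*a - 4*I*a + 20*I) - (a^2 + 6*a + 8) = -11*a - 4*I*a - 8 + 20*I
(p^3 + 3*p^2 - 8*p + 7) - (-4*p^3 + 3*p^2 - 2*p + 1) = 5*p^3 - 6*p + 6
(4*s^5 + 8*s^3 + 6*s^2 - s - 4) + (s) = 4*s^5 + 8*s^3 + 6*s^2 - 4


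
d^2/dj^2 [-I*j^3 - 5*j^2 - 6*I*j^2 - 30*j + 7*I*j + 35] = -6*I*j - 10 - 12*I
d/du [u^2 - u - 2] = 2*u - 1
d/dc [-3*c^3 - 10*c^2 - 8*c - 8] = -9*c^2 - 20*c - 8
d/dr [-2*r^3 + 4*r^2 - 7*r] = -6*r^2 + 8*r - 7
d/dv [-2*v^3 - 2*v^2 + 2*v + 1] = -6*v^2 - 4*v + 2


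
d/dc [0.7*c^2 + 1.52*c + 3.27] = 1.4*c + 1.52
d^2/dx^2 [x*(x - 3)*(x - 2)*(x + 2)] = 12*x^2 - 18*x - 8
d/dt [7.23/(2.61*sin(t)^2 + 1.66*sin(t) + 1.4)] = -(37.7406*sin(t) + 12.0018)*cos(t)/(2.61*sin(t)^2 + 1.66*sin(t) + 1.4)^2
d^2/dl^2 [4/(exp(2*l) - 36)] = 16*(exp(2*l) + 36)*exp(2*l)/(exp(2*l) - 36)^3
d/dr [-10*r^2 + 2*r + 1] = 2 - 20*r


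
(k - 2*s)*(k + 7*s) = k^2 + 5*k*s - 14*s^2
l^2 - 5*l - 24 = (l - 8)*(l + 3)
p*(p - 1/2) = p^2 - p/2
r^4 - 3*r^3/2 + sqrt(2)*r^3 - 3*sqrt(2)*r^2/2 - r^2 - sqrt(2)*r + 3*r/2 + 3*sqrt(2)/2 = (r - 3/2)*(r - 1)*(r + 1)*(r + sqrt(2))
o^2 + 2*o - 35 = (o - 5)*(o + 7)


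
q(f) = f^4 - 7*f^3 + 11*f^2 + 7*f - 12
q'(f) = 4*f^3 - 21*f^2 + 22*f + 7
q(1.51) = 4.75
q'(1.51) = 6.11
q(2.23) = 5.41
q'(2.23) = -4.01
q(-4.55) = 1271.85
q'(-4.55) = -904.64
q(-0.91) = -3.30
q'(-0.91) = -33.42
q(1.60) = 5.24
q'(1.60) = 4.82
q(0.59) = -5.36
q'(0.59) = 13.49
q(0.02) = -11.86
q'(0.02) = 7.43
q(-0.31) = -12.90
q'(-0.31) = -1.96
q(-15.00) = 76608.00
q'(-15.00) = -18548.00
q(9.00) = 2400.00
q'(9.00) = 1420.00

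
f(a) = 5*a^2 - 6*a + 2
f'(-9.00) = -96.00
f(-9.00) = 461.00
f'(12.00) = 114.00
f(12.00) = 650.00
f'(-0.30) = -9.00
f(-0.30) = 4.25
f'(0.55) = -0.50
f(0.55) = 0.21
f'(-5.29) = -58.90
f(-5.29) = 173.66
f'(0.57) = -0.30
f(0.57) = 0.20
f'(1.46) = 8.60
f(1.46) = 3.90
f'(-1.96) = -25.60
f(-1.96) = 32.97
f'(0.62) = 0.20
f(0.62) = 0.20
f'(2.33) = 17.30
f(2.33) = 15.16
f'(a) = 10*a - 6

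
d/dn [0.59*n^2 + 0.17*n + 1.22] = 1.18*n + 0.17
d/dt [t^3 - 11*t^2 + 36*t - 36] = 3*t^2 - 22*t + 36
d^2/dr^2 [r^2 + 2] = 2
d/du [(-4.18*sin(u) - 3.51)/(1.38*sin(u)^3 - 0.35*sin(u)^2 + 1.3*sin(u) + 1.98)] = (11.5368*sin(u)^3 + 13.0684*sin(u)^2 - 2.457*sin(u) - 3.7134)*cos(u)/(1.9044*sin(u)^6 - 0.966*sin(u)^5 + 3.7105*sin(u)^4 + 4.5548*sin(u)^3 + 0.304*sin(u)^2 + 5.148*sin(u) + 3.9204)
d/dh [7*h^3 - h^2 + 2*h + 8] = 21*h^2 - 2*h + 2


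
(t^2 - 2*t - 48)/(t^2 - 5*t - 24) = (t + 6)/(t + 3)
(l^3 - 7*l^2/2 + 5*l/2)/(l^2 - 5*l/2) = l - 1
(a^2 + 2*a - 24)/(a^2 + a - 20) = (a + 6)/(a + 5)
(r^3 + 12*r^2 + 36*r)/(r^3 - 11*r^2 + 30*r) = (r^2 + 12*r + 36)/(r^2 - 11*r + 30)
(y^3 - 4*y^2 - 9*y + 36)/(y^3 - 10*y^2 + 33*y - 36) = (y + 3)/(y - 3)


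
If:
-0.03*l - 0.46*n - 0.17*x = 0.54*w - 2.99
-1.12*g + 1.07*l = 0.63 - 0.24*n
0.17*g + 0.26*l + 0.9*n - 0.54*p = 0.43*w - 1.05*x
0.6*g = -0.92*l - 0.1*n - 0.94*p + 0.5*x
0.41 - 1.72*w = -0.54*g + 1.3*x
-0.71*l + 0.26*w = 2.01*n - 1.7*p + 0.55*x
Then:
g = -3.94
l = -5.19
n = 7.36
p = 6.14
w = -0.05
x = -1.25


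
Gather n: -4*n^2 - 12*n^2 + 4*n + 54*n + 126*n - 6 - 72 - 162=-16*n^2 + 184*n - 240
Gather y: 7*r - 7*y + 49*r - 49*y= 56*r - 56*y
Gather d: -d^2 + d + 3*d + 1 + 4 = -d^2 + 4*d + 5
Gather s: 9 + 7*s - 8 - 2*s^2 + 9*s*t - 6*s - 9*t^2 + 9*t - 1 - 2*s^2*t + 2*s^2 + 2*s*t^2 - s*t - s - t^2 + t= -2*s^2*t + s*(2*t^2 + 8*t) - 10*t^2 + 10*t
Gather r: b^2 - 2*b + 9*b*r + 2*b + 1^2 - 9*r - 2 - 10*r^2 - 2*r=b^2 - 10*r^2 + r*(9*b - 11) - 1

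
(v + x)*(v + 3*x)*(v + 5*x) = v^3 + 9*v^2*x + 23*v*x^2 + 15*x^3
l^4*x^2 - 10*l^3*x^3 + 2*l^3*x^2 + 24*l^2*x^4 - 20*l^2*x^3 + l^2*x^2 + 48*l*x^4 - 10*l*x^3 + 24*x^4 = (l - 6*x)*(l - 4*x)*(l*x + x)^2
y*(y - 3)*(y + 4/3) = y^3 - 5*y^2/3 - 4*y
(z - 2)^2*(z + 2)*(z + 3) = z^4 + z^3 - 10*z^2 - 4*z + 24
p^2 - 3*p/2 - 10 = (p - 4)*(p + 5/2)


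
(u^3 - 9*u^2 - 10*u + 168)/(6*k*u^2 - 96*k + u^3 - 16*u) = (u^2 - 13*u + 42)/(6*k*u - 24*k + u^2 - 4*u)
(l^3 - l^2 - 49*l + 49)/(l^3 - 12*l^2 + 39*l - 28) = (l + 7)/(l - 4)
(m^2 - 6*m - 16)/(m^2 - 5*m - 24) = (m + 2)/(m + 3)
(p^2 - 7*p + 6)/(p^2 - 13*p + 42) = (p - 1)/(p - 7)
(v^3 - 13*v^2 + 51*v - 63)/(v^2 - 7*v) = v - 6 + 9/v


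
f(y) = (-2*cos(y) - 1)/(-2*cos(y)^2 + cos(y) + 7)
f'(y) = (-4*sin(y)*cos(y) + sin(y))*(-2*cos(y) - 1)/(-2*cos(y)^2 + cos(y) + 7)^2 + 2*sin(y)/(-2*cos(y)^2 + cos(y) + 7)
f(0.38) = -0.46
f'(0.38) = 0.19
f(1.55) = -0.15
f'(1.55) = 0.27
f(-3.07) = 0.25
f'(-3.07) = -0.06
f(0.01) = -0.50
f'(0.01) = 0.01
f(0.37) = -0.46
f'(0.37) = 0.19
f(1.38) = -0.19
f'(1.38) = 0.27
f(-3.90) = 0.09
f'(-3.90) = 0.31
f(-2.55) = 0.14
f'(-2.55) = -0.30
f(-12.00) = -0.42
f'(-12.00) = 0.25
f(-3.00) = 0.24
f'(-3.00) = -0.11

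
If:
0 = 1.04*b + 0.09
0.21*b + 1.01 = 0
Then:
No Solution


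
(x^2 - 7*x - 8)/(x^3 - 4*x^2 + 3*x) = (x^2 - 7*x - 8)/(x*(x^2 - 4*x + 3))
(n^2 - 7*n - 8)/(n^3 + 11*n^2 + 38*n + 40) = (n^2 - 7*n - 8)/(n^3 + 11*n^2 + 38*n + 40)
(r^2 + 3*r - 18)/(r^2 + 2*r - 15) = (r + 6)/(r + 5)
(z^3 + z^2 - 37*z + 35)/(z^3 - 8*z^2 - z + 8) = (z^2 + 2*z - 35)/(z^2 - 7*z - 8)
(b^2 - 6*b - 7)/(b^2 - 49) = (b + 1)/(b + 7)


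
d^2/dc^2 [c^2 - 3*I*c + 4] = 2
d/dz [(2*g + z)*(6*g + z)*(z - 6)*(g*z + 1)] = g*(2*g + z)*(6*g + z)*(z - 6) + (2*g + z)*(6*g + z)*(g*z + 1) + (2*g + z)*(z - 6)*(g*z + 1) + (6*g + z)*(z - 6)*(g*z + 1)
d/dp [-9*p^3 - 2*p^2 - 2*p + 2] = -27*p^2 - 4*p - 2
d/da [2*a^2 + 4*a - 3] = 4*a + 4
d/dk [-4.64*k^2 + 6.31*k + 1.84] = 6.31 - 9.28*k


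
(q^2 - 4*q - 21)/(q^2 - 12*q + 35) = (q + 3)/(q - 5)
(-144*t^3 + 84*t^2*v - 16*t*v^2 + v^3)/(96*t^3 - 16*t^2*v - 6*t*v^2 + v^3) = (-6*t + v)/(4*t + v)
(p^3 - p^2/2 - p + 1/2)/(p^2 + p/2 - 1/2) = p - 1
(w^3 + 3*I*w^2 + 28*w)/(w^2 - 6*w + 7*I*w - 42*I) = w*(w - 4*I)/(w - 6)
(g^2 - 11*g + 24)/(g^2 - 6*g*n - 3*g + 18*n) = (g - 8)/(g - 6*n)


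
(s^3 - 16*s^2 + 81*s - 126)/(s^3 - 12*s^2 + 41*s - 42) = (s - 6)/(s - 2)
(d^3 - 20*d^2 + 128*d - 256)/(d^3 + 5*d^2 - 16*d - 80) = (d^2 - 16*d + 64)/(d^2 + 9*d + 20)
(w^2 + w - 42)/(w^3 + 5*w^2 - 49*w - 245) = (w - 6)/(w^2 - 2*w - 35)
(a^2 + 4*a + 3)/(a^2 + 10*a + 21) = (a + 1)/(a + 7)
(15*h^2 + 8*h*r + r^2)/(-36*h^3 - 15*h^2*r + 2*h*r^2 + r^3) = (5*h + r)/(-12*h^2 - h*r + r^2)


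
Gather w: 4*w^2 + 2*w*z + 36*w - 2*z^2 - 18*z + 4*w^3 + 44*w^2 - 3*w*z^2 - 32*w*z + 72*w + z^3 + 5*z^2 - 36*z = 4*w^3 + 48*w^2 + w*(-3*z^2 - 30*z + 108) + z^3 + 3*z^2 - 54*z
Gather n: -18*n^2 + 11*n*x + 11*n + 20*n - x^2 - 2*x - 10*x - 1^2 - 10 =-18*n^2 + n*(11*x + 31) - x^2 - 12*x - 11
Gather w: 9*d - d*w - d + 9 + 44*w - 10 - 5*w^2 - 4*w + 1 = 8*d - 5*w^2 + w*(40 - d)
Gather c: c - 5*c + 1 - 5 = -4*c - 4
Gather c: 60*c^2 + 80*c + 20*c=60*c^2 + 100*c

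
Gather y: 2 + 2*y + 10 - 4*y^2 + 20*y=-4*y^2 + 22*y + 12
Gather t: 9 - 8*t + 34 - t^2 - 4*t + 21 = -t^2 - 12*t + 64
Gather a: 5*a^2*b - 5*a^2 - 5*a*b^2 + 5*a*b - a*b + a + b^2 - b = a^2*(5*b - 5) + a*(-5*b^2 + 4*b + 1) + b^2 - b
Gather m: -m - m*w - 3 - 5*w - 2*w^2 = m*(-w - 1) - 2*w^2 - 5*w - 3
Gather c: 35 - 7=28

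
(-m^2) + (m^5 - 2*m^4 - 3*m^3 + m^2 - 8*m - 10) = m^5 - 2*m^4 - 3*m^3 - 8*m - 10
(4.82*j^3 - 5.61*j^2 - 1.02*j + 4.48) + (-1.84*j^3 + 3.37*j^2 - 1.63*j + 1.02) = 2.98*j^3 - 2.24*j^2 - 2.65*j + 5.5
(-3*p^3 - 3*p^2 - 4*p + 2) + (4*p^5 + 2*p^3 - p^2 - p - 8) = 4*p^5 - p^3 - 4*p^2 - 5*p - 6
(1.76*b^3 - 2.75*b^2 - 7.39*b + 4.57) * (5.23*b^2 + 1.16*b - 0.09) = 9.2048*b^5 - 12.3409*b^4 - 41.9981*b^3 + 15.5762*b^2 + 5.9663*b - 0.4113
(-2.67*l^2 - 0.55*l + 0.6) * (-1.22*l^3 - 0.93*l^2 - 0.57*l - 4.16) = 3.2574*l^5 + 3.1541*l^4 + 1.3014*l^3 + 10.8627*l^2 + 1.946*l - 2.496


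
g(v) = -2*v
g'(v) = -2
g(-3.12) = 6.24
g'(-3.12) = -2.00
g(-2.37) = 4.74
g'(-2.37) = -2.00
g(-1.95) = 3.90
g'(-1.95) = -2.00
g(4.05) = -8.10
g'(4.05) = -2.00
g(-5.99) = 11.98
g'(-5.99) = -2.00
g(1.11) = -2.22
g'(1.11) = -2.00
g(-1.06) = 2.12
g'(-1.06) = -2.00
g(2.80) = -5.60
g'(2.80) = -2.00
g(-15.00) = 30.00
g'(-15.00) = -2.00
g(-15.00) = 30.00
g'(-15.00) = -2.00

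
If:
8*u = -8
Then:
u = -1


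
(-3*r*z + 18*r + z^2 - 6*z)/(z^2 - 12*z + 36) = (-3*r + z)/(z - 6)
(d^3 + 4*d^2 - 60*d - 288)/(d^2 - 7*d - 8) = (d^2 + 12*d + 36)/(d + 1)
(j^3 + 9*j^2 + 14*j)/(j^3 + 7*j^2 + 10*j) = (j + 7)/(j + 5)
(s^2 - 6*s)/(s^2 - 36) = s/(s + 6)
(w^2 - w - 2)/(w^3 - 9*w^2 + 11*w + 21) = (w - 2)/(w^2 - 10*w + 21)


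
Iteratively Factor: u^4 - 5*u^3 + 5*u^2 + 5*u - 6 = (u + 1)*(u^3 - 6*u^2 + 11*u - 6) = (u - 2)*(u + 1)*(u^2 - 4*u + 3) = (u - 2)*(u - 1)*(u + 1)*(u - 3)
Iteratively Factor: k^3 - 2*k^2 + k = (k - 1)*(k^2 - k) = k*(k - 1)*(k - 1)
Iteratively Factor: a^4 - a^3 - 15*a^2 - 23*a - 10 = (a + 1)*(a^3 - 2*a^2 - 13*a - 10) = (a - 5)*(a + 1)*(a^2 + 3*a + 2) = (a - 5)*(a + 1)^2*(a + 2)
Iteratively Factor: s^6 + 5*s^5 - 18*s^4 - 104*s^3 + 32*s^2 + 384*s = (s - 2)*(s^5 + 7*s^4 - 4*s^3 - 112*s^2 - 192*s) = s*(s - 2)*(s^4 + 7*s^3 - 4*s^2 - 112*s - 192) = s*(s - 2)*(s + 4)*(s^3 + 3*s^2 - 16*s - 48) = s*(s - 4)*(s - 2)*(s + 4)*(s^2 + 7*s + 12) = s*(s - 4)*(s - 2)*(s + 3)*(s + 4)*(s + 4)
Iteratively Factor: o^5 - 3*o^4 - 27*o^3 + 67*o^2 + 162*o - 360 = (o - 2)*(o^4 - o^3 - 29*o^2 + 9*o + 180) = (o - 5)*(o - 2)*(o^3 + 4*o^2 - 9*o - 36) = (o - 5)*(o - 2)*(o + 3)*(o^2 + o - 12) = (o - 5)*(o - 2)*(o + 3)*(o + 4)*(o - 3)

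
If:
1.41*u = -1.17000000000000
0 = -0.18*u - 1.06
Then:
No Solution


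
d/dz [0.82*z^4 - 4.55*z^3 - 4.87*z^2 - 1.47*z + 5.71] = 3.28*z^3 - 13.65*z^2 - 9.74*z - 1.47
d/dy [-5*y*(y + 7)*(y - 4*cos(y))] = -20*y^2*sin(y) - 15*y^2 - 140*y*sin(y) + 40*y*cos(y) - 70*y + 140*cos(y)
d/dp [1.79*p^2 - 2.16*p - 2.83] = 3.58*p - 2.16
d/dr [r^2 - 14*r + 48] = 2*r - 14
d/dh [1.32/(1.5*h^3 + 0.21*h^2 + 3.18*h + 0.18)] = (-5.94*h^2 - 0.5544*h - 4.1976)/(1.5*h^3 + 0.21*h^2 + 3.18*h + 0.18)^2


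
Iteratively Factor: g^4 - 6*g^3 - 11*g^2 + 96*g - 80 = (g + 4)*(g^3 - 10*g^2 + 29*g - 20) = (g - 5)*(g + 4)*(g^2 - 5*g + 4) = (g - 5)*(g - 1)*(g + 4)*(g - 4)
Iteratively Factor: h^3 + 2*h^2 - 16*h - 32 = (h + 2)*(h^2 - 16) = (h - 4)*(h + 2)*(h + 4)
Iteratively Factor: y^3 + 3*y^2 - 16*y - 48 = (y - 4)*(y^2 + 7*y + 12) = (y - 4)*(y + 3)*(y + 4)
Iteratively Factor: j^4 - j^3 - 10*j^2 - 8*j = (j + 1)*(j^3 - 2*j^2 - 8*j) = j*(j + 1)*(j^2 - 2*j - 8) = j*(j - 4)*(j + 1)*(j + 2)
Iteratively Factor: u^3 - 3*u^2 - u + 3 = (u - 1)*(u^2 - 2*u - 3) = (u - 1)*(u + 1)*(u - 3)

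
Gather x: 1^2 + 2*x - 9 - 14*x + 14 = 6 - 12*x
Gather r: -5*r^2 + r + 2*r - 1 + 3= -5*r^2 + 3*r + 2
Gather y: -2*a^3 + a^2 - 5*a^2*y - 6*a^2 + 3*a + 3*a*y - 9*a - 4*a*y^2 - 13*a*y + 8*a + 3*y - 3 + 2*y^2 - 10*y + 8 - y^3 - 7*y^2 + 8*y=-2*a^3 - 5*a^2 + 2*a - y^3 + y^2*(-4*a - 5) + y*(-5*a^2 - 10*a + 1) + 5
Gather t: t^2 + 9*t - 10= t^2 + 9*t - 10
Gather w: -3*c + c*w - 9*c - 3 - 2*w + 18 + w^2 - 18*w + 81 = -12*c + w^2 + w*(c - 20) + 96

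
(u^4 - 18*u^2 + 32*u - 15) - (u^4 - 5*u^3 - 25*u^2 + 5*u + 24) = 5*u^3 + 7*u^2 + 27*u - 39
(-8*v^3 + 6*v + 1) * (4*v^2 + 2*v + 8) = -32*v^5 - 16*v^4 - 40*v^3 + 16*v^2 + 50*v + 8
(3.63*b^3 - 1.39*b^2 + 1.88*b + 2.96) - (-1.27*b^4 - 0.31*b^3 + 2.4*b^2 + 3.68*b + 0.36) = 1.27*b^4 + 3.94*b^3 - 3.79*b^2 - 1.8*b + 2.6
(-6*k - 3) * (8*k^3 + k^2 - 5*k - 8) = -48*k^4 - 30*k^3 + 27*k^2 + 63*k + 24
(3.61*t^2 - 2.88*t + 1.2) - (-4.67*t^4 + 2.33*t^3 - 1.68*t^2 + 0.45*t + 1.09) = 4.67*t^4 - 2.33*t^3 + 5.29*t^2 - 3.33*t + 0.11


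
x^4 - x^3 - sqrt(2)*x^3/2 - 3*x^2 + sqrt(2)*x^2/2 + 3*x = x*(x - 1)*(x - 3*sqrt(2)/2)*(x + sqrt(2))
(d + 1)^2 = d^2 + 2*d + 1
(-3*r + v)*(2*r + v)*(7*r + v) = -42*r^3 - 13*r^2*v + 6*r*v^2 + v^3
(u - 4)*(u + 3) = u^2 - u - 12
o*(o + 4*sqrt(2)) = o^2 + 4*sqrt(2)*o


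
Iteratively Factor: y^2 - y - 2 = (y + 1)*(y - 2)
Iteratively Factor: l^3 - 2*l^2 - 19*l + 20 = (l - 5)*(l^2 + 3*l - 4) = (l - 5)*(l - 1)*(l + 4)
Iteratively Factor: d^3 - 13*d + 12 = (d - 3)*(d^2 + 3*d - 4) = (d - 3)*(d - 1)*(d + 4)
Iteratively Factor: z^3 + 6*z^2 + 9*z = (z)*(z^2 + 6*z + 9) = z*(z + 3)*(z + 3)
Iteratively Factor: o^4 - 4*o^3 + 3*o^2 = (o)*(o^3 - 4*o^2 + 3*o) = o*(o - 3)*(o^2 - o) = o*(o - 3)*(o - 1)*(o)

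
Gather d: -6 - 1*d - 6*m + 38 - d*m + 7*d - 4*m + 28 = d*(6 - m) - 10*m + 60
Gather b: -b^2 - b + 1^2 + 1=-b^2 - b + 2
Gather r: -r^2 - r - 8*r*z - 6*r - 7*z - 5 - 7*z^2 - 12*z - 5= -r^2 + r*(-8*z - 7) - 7*z^2 - 19*z - 10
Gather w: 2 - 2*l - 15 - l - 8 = -3*l - 21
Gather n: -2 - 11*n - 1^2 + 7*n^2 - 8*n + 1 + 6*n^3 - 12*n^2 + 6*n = 6*n^3 - 5*n^2 - 13*n - 2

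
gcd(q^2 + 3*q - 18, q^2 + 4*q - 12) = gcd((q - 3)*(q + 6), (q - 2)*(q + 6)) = q + 6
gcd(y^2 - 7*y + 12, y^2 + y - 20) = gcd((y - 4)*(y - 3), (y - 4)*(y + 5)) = y - 4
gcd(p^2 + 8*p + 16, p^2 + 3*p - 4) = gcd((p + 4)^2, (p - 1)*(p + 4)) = p + 4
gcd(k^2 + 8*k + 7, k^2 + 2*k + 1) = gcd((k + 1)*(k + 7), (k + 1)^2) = k + 1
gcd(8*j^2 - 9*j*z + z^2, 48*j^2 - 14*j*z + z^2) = -8*j + z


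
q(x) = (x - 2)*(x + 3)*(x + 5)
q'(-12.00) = 287.00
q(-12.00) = -882.00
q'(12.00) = 575.00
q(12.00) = 2550.00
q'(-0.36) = -4.93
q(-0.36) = -28.91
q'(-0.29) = -4.23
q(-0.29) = -29.23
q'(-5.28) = 19.28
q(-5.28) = -4.65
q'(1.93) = 33.33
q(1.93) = -2.39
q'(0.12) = 0.48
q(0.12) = -30.03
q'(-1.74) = -12.80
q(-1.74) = -15.36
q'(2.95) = 60.51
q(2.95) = 44.94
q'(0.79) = 10.35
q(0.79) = -26.55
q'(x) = (x - 2)*(x + 3) + (x - 2)*(x + 5) + (x + 3)*(x + 5) = 3*x^2 + 12*x - 1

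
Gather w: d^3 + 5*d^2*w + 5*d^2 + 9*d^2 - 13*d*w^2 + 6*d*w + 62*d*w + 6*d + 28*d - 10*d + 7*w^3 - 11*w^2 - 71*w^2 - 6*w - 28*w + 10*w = d^3 + 14*d^2 + 24*d + 7*w^3 + w^2*(-13*d - 82) + w*(5*d^2 + 68*d - 24)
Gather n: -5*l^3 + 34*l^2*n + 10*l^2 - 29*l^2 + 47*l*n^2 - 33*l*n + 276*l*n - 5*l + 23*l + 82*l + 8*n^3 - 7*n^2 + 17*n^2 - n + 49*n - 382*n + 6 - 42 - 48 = -5*l^3 - 19*l^2 + 100*l + 8*n^3 + n^2*(47*l + 10) + n*(34*l^2 + 243*l - 334) - 84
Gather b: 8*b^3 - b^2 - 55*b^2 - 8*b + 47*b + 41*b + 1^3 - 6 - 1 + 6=8*b^3 - 56*b^2 + 80*b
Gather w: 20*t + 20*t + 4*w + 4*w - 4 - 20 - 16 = 40*t + 8*w - 40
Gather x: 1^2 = 1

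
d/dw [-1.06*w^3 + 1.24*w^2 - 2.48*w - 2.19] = -3.18*w^2 + 2.48*w - 2.48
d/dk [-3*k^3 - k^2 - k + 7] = -9*k^2 - 2*k - 1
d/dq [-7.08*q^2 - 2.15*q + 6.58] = -14.16*q - 2.15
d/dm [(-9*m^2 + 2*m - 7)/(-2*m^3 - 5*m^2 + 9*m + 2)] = (-18*m^4 + 8*m^3 - 113*m^2 - 106*m + 67)/(4*m^6 + 20*m^5 - 11*m^4 - 98*m^3 + 61*m^2 + 36*m + 4)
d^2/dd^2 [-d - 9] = 0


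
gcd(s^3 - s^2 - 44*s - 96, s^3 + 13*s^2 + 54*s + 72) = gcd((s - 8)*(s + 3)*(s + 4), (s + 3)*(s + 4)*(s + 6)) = s^2 + 7*s + 12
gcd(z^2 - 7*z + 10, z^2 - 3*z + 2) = z - 2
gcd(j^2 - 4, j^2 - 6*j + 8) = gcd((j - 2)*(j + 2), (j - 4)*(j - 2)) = j - 2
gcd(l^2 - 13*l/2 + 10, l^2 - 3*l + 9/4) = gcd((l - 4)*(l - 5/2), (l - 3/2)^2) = 1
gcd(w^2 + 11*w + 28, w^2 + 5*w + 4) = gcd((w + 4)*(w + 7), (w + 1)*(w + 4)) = w + 4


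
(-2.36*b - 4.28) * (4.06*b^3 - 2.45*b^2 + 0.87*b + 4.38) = -9.5816*b^4 - 11.5948*b^3 + 8.4328*b^2 - 14.0604*b - 18.7464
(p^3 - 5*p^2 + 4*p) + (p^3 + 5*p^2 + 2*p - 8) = 2*p^3 + 6*p - 8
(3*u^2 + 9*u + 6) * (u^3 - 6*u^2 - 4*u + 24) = 3*u^5 - 9*u^4 - 60*u^3 + 192*u + 144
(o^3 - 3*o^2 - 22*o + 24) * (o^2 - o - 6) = o^5 - 4*o^4 - 25*o^3 + 64*o^2 + 108*o - 144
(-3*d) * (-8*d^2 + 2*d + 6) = 24*d^3 - 6*d^2 - 18*d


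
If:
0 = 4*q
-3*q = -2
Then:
No Solution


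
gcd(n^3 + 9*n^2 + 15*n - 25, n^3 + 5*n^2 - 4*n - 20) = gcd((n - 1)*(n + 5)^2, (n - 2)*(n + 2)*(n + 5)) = n + 5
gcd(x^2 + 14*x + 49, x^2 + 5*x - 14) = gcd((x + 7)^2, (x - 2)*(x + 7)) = x + 7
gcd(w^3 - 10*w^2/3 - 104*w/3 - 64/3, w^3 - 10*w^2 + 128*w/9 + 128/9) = w^2 - 22*w/3 - 16/3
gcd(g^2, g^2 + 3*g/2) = g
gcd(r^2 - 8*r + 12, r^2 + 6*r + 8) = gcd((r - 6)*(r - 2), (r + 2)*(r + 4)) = 1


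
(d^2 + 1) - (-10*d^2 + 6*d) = 11*d^2 - 6*d + 1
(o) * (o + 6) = o^2 + 6*o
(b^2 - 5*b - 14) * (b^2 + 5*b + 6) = b^4 - 33*b^2 - 100*b - 84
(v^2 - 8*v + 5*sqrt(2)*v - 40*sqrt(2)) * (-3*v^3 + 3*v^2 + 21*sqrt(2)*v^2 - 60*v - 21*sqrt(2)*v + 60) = -3*v^5 + 6*sqrt(2)*v^4 + 27*v^4 - 54*sqrt(2)*v^3 + 126*v^3 - 1350*v^2 - 252*sqrt(2)*v^2 + 1200*v + 2700*sqrt(2)*v - 2400*sqrt(2)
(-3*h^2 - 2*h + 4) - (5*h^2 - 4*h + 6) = -8*h^2 + 2*h - 2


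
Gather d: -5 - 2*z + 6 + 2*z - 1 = 0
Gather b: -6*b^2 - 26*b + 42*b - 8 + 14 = -6*b^2 + 16*b + 6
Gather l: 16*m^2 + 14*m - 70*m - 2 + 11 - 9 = 16*m^2 - 56*m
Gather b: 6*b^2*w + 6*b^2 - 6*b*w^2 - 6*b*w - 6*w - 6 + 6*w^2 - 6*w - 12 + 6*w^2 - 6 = b^2*(6*w + 6) + b*(-6*w^2 - 6*w) + 12*w^2 - 12*w - 24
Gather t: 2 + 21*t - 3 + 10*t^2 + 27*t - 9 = 10*t^2 + 48*t - 10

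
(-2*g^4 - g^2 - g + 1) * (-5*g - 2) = 10*g^5 + 4*g^4 + 5*g^3 + 7*g^2 - 3*g - 2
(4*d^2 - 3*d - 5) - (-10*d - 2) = 4*d^2 + 7*d - 3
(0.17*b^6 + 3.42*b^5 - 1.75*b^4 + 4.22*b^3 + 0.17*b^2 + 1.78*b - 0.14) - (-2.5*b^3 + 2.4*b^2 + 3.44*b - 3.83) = 0.17*b^6 + 3.42*b^5 - 1.75*b^4 + 6.72*b^3 - 2.23*b^2 - 1.66*b + 3.69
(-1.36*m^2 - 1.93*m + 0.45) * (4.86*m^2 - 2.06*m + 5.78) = -6.6096*m^4 - 6.5782*m^3 - 1.698*m^2 - 12.0824*m + 2.601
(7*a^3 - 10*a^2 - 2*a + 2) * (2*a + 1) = 14*a^4 - 13*a^3 - 14*a^2 + 2*a + 2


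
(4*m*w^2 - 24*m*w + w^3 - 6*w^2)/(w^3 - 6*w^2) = (4*m + w)/w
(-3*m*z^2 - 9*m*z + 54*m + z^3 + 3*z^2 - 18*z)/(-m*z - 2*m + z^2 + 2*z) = (3*m*z^2 + 9*m*z - 54*m - z^3 - 3*z^2 + 18*z)/(m*z + 2*m - z^2 - 2*z)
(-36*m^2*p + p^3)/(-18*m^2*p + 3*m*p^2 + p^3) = (-6*m + p)/(-3*m + p)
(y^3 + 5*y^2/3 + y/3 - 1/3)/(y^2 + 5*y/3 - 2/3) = (y^2 + 2*y + 1)/(y + 2)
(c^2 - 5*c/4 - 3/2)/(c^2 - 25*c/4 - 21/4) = (c - 2)/(c - 7)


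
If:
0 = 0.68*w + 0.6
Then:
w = -0.88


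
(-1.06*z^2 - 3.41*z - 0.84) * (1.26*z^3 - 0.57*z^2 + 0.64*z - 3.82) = -1.3356*z^5 - 3.6924*z^4 + 0.2069*z^3 + 2.3456*z^2 + 12.4886*z + 3.2088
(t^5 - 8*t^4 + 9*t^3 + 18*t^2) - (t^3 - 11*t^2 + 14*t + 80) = t^5 - 8*t^4 + 8*t^3 + 29*t^2 - 14*t - 80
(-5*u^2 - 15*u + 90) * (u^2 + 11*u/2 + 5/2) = -5*u^4 - 85*u^3/2 - 5*u^2 + 915*u/2 + 225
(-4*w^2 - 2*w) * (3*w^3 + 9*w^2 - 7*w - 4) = -12*w^5 - 42*w^4 + 10*w^3 + 30*w^2 + 8*w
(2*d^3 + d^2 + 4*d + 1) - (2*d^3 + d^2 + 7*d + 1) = -3*d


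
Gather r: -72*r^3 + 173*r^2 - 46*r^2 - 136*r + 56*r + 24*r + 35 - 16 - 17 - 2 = -72*r^3 + 127*r^2 - 56*r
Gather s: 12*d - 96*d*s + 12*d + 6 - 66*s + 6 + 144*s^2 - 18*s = 24*d + 144*s^2 + s*(-96*d - 84) + 12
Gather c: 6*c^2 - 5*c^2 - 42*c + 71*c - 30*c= c^2 - c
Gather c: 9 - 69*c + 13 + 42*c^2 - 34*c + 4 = 42*c^2 - 103*c + 26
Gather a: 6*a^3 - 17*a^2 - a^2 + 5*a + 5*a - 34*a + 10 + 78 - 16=6*a^3 - 18*a^2 - 24*a + 72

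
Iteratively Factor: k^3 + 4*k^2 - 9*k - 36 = (k + 4)*(k^2 - 9) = (k - 3)*(k + 4)*(k + 3)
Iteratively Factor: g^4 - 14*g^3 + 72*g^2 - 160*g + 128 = (g - 4)*(g^3 - 10*g^2 + 32*g - 32) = (g - 4)*(g - 2)*(g^2 - 8*g + 16) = (g - 4)^2*(g - 2)*(g - 4)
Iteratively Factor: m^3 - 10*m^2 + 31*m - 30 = (m - 3)*(m^2 - 7*m + 10) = (m - 5)*(m - 3)*(m - 2)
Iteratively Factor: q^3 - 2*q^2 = (q)*(q^2 - 2*q) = q*(q - 2)*(q)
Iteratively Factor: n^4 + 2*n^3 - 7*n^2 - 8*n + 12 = (n + 3)*(n^3 - n^2 - 4*n + 4) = (n - 2)*(n + 3)*(n^2 + n - 2) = (n - 2)*(n - 1)*(n + 3)*(n + 2)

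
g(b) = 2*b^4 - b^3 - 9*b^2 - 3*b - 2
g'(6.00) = 1509.00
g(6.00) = 2032.00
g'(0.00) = -3.00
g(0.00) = -2.00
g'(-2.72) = -137.22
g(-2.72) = 69.17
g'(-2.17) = -59.81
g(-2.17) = 16.70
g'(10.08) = 7704.28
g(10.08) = 18676.83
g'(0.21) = -6.84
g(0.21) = -3.03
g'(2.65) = 77.11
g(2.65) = 6.87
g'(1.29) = -14.04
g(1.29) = -17.46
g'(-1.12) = 2.16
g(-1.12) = -5.38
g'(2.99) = 130.21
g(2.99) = 41.69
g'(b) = 8*b^3 - 3*b^2 - 18*b - 3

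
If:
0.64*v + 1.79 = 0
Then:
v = -2.80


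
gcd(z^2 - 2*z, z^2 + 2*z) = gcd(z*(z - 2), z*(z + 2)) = z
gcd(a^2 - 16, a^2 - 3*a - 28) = a + 4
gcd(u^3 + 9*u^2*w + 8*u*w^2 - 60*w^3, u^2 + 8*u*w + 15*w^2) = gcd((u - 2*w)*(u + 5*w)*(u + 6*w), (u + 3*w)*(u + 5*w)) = u + 5*w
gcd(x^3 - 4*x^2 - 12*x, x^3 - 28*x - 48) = x^2 - 4*x - 12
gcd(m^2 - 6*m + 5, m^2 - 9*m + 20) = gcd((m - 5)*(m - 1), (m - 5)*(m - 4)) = m - 5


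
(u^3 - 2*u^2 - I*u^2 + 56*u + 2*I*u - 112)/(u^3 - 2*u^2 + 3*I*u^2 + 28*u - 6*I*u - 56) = (u - 8*I)/(u - 4*I)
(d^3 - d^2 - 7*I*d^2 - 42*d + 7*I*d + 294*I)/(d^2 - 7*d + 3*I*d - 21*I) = (d^2 + d*(6 - 7*I) - 42*I)/(d + 3*I)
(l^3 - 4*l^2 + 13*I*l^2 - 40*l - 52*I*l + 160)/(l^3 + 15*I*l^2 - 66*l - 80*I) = (l - 4)/(l + 2*I)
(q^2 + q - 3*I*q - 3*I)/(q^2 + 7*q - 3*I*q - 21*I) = (q + 1)/(q + 7)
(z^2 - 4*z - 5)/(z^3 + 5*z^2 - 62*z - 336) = (z^2 - 4*z - 5)/(z^3 + 5*z^2 - 62*z - 336)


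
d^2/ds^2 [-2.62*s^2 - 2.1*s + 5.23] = -5.24000000000000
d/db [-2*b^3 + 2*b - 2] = 2 - 6*b^2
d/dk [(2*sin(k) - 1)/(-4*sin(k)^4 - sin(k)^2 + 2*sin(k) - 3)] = 2*(12*sin(k)^4 - 8*sin(k)^3 + sin(k)^2 - sin(k) - 2)*cos(k)/(4*sin(k)^4 + sin(k)^2 - 2*sin(k) + 3)^2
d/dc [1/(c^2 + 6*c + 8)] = 2*(-c - 3)/(c^2 + 6*c + 8)^2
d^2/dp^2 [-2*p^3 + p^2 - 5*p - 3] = 2 - 12*p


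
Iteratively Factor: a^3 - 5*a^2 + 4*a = (a)*(a^2 - 5*a + 4) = a*(a - 4)*(a - 1)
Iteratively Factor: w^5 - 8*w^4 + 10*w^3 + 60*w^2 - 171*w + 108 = (w - 3)*(w^4 - 5*w^3 - 5*w^2 + 45*w - 36) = (w - 4)*(w - 3)*(w^3 - w^2 - 9*w + 9) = (w - 4)*(w - 3)*(w - 1)*(w^2 - 9) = (w - 4)*(w - 3)*(w - 1)*(w + 3)*(w - 3)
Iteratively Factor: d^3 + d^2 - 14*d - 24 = (d + 3)*(d^2 - 2*d - 8) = (d + 2)*(d + 3)*(d - 4)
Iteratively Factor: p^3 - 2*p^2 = (p)*(p^2 - 2*p) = p*(p - 2)*(p)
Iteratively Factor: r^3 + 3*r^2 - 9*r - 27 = (r + 3)*(r^2 - 9) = (r - 3)*(r + 3)*(r + 3)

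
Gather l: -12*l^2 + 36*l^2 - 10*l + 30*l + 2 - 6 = 24*l^2 + 20*l - 4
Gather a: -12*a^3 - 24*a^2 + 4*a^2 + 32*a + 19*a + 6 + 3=-12*a^3 - 20*a^2 + 51*a + 9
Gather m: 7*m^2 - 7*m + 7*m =7*m^2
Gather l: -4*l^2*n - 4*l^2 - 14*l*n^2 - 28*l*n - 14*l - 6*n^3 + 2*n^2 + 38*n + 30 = l^2*(-4*n - 4) + l*(-14*n^2 - 28*n - 14) - 6*n^3 + 2*n^2 + 38*n + 30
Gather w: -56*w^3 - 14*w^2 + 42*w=-56*w^3 - 14*w^2 + 42*w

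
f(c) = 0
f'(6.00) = 0.00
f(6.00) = 0.00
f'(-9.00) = 0.00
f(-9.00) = 0.00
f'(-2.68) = 0.00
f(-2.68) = 0.00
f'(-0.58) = 0.00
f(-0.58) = 0.00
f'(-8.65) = 0.00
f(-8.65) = 0.00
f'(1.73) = 0.00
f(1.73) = 0.00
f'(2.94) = 0.00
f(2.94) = 0.00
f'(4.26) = 0.00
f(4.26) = 0.00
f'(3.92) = 0.00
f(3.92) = 0.00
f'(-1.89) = 0.00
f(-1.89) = 0.00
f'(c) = 0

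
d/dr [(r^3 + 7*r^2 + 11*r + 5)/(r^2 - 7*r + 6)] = (r^4 - 14*r^3 - 42*r^2 + 74*r + 101)/(r^4 - 14*r^3 + 61*r^2 - 84*r + 36)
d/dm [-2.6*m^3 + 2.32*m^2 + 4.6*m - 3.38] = -7.8*m^2 + 4.64*m + 4.6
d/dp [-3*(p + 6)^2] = -6*p - 36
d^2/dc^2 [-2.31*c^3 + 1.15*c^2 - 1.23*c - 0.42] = 2.3 - 13.86*c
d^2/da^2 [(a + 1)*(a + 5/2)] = 2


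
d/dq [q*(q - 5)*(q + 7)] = 3*q^2 + 4*q - 35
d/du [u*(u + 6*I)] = 2*u + 6*I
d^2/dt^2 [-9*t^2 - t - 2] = -18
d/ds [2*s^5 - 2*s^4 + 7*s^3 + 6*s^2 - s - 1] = 10*s^4 - 8*s^3 + 21*s^2 + 12*s - 1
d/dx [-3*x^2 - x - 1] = -6*x - 1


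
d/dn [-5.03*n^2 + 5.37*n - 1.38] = 5.37 - 10.06*n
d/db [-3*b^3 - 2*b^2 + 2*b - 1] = -9*b^2 - 4*b + 2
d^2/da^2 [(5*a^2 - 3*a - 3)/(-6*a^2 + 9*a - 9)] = 6*(-2*a^3 + 14*a^2 - 12*a - 1)/(8*a^6 - 36*a^5 + 90*a^4 - 135*a^3 + 135*a^2 - 81*a + 27)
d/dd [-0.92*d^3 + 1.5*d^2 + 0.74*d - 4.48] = -2.76*d^2 + 3.0*d + 0.74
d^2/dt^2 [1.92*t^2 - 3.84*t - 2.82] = 3.84000000000000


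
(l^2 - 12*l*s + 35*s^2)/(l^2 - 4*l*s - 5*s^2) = (l - 7*s)/(l + s)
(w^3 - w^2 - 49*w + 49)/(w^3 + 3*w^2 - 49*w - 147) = (w - 1)/(w + 3)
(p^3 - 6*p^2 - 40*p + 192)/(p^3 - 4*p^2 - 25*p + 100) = (p^2 - 2*p - 48)/(p^2 - 25)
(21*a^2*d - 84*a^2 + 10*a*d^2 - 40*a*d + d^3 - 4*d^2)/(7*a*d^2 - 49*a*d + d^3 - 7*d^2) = (3*a*d - 12*a + d^2 - 4*d)/(d*(d - 7))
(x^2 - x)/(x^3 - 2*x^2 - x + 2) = x/(x^2 - x - 2)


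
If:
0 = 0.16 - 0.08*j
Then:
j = 2.00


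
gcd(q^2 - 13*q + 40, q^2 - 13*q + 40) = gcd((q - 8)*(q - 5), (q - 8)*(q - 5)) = q^2 - 13*q + 40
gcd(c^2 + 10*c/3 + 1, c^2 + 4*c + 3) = c + 3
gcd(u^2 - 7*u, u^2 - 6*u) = u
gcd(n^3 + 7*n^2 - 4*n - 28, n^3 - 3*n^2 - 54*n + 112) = n^2 + 5*n - 14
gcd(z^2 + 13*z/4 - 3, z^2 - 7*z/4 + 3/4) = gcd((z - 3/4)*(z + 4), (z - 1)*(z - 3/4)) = z - 3/4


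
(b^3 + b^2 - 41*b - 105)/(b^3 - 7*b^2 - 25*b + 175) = (b + 3)/(b - 5)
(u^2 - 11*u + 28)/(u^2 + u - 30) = (u^2 - 11*u + 28)/(u^2 + u - 30)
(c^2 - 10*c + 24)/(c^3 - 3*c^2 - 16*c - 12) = (c - 4)/(c^2 + 3*c + 2)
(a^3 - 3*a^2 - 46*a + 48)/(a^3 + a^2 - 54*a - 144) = (a - 1)/(a + 3)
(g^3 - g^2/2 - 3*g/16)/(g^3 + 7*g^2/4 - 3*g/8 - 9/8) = g*(4*g + 1)/(2*(2*g^2 + 5*g + 3))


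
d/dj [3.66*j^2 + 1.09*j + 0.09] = 7.32*j + 1.09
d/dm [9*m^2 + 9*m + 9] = 18*m + 9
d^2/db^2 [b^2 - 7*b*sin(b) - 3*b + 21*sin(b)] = 7*b*sin(b) - 21*sin(b) - 14*cos(b) + 2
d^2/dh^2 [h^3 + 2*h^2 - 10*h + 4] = 6*h + 4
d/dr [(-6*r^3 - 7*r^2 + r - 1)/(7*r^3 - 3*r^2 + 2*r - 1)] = (67*r^4 - 38*r^3 + 28*r^2 + 8*r + 1)/(49*r^6 - 42*r^5 + 37*r^4 - 26*r^3 + 10*r^2 - 4*r + 1)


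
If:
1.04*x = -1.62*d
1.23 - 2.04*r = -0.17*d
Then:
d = -0.641975308641975*x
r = 0.602941176470588 - 0.0534979423868313*x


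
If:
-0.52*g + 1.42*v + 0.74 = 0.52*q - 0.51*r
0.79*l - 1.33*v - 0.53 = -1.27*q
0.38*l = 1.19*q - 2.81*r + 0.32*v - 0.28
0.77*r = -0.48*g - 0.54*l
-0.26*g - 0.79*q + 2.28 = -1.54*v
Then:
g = 1.35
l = -4.04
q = 3.49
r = 1.99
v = 0.54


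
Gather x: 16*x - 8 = 16*x - 8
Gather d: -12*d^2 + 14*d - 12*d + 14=-12*d^2 + 2*d + 14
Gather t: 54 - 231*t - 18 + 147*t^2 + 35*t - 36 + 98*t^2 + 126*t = 245*t^2 - 70*t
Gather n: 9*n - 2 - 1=9*n - 3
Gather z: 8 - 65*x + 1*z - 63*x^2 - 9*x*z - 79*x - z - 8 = -63*x^2 - 9*x*z - 144*x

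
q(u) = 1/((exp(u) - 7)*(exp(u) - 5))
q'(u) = -exp(u)/((exp(u) - 7)*(exp(u) - 5)^2) - exp(u)/((exp(u) - 7)^2*(exp(u) - 5)) = 2*(6 - exp(u))*exp(u)/(exp(4*u) - 24*exp(3*u) + 214*exp(2*u) - 840*exp(u) + 1225)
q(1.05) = 0.11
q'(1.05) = 0.23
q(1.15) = 0.14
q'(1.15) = 0.36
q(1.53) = 1.10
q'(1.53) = 15.43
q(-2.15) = 0.03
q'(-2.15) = 0.00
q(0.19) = 0.05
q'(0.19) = 0.02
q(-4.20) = 0.03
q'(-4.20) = 0.00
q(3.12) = 0.00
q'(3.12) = -0.01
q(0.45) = 0.05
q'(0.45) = 0.04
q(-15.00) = 0.03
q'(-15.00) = 0.00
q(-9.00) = 0.03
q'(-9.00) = 0.00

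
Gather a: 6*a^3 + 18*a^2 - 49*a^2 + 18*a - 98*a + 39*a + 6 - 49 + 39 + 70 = 6*a^3 - 31*a^2 - 41*a + 66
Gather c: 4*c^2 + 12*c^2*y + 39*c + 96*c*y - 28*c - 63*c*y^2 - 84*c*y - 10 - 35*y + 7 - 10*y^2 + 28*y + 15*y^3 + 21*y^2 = c^2*(12*y + 4) + c*(-63*y^2 + 12*y + 11) + 15*y^3 + 11*y^2 - 7*y - 3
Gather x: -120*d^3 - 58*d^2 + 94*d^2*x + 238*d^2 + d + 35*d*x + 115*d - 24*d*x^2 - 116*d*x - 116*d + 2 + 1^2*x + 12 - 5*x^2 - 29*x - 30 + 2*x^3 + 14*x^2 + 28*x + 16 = -120*d^3 + 180*d^2 + 2*x^3 + x^2*(9 - 24*d) + x*(94*d^2 - 81*d)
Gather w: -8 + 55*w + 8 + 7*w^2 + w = 7*w^2 + 56*w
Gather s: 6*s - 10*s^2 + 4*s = -10*s^2 + 10*s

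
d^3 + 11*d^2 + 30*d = d*(d + 5)*(d + 6)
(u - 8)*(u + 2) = u^2 - 6*u - 16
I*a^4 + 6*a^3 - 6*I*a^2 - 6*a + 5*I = (a - 1)*(a - 5*I)*(a - I)*(I*a + I)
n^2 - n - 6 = (n - 3)*(n + 2)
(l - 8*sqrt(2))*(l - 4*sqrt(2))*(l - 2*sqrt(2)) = l^3 - 14*sqrt(2)*l^2 + 112*l - 128*sqrt(2)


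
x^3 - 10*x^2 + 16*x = x*(x - 8)*(x - 2)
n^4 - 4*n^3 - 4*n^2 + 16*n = n*(n - 4)*(n - 2)*(n + 2)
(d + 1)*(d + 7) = d^2 + 8*d + 7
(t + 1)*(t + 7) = t^2 + 8*t + 7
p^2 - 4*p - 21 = (p - 7)*(p + 3)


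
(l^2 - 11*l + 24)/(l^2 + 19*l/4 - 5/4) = 4*(l^2 - 11*l + 24)/(4*l^2 + 19*l - 5)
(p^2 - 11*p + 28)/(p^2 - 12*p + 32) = (p - 7)/(p - 8)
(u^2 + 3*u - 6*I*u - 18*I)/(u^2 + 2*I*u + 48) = (u + 3)/(u + 8*I)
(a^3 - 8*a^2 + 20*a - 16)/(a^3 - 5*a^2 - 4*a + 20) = (a^2 - 6*a + 8)/(a^2 - 3*a - 10)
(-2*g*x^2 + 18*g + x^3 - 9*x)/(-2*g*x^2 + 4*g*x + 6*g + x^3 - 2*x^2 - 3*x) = (x + 3)/(x + 1)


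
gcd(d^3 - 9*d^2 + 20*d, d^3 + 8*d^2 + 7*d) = d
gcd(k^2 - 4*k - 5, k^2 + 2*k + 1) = k + 1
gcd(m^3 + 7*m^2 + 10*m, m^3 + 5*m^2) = m^2 + 5*m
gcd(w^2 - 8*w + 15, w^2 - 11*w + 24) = w - 3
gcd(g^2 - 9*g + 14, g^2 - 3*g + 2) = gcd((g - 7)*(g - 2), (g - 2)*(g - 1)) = g - 2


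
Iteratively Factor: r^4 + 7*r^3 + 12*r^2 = (r)*(r^3 + 7*r^2 + 12*r) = r*(r + 4)*(r^2 + 3*r) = r*(r + 3)*(r + 4)*(r)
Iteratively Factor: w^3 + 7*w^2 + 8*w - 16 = (w - 1)*(w^2 + 8*w + 16) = (w - 1)*(w + 4)*(w + 4)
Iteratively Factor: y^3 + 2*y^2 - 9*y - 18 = (y + 2)*(y^2 - 9) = (y + 2)*(y + 3)*(y - 3)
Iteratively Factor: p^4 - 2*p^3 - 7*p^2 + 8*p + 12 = (p + 2)*(p^3 - 4*p^2 + p + 6) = (p + 1)*(p + 2)*(p^2 - 5*p + 6) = (p - 2)*(p + 1)*(p + 2)*(p - 3)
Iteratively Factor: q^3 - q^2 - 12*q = (q + 3)*(q^2 - 4*q) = (q - 4)*(q + 3)*(q)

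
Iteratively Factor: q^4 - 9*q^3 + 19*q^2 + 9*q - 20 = (q + 1)*(q^3 - 10*q^2 + 29*q - 20) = (q - 1)*(q + 1)*(q^2 - 9*q + 20) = (q - 5)*(q - 1)*(q + 1)*(q - 4)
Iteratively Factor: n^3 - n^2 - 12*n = (n + 3)*(n^2 - 4*n) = n*(n + 3)*(n - 4)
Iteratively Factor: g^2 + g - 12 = (g + 4)*(g - 3)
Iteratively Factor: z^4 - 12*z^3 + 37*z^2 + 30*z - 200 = (z - 4)*(z^3 - 8*z^2 + 5*z + 50) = (z - 5)*(z - 4)*(z^2 - 3*z - 10) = (z - 5)^2*(z - 4)*(z + 2)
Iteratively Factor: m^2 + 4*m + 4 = (m + 2)*(m + 2)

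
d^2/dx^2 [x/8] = 0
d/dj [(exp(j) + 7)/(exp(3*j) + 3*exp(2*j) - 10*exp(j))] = 2*(-exp(3*j) - 12*exp(2*j) - 21*exp(j) + 35)*exp(-j)/(exp(4*j) + 6*exp(3*j) - 11*exp(2*j) - 60*exp(j) + 100)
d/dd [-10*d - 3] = -10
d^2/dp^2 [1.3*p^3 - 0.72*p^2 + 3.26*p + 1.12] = 7.8*p - 1.44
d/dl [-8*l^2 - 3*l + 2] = -16*l - 3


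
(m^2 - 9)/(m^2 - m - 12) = (m - 3)/(m - 4)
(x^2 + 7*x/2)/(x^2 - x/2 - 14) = x/(x - 4)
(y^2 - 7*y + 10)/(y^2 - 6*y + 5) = (y - 2)/(y - 1)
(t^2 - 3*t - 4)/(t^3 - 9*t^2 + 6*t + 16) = (t - 4)/(t^2 - 10*t + 16)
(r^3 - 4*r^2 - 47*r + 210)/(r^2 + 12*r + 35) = (r^2 - 11*r + 30)/(r + 5)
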